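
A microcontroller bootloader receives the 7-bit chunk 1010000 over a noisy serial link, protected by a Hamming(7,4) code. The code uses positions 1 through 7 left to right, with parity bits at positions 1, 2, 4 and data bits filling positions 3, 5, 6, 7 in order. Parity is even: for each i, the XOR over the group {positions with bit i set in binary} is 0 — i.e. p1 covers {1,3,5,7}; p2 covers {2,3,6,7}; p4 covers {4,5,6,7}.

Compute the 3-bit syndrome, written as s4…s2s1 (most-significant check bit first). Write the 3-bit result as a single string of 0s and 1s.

s1 (pos 1,3,5,7): 1⊕1⊕0⊕0 = 0
s2 (pos 2,3,6,7): 0⊕1⊕0⊕0 = 1
s4 (pos 4,5,6,7): 0⊕0⊕0⊕0 = 0
Syndrome s4…s1 = 010 → error at position 2.

010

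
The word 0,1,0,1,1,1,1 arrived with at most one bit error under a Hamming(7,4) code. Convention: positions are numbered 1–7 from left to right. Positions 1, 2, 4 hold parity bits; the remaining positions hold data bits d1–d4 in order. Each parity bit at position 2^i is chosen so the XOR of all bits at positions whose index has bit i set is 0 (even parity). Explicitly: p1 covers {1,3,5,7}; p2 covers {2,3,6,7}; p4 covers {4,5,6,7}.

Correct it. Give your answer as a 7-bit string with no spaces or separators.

0001111

s1 (pos 1,3,5,7): 0⊕0⊕1⊕1 = 0
s2 (pos 2,3,6,7): 1⊕0⊕1⊕1 = 1
s4 (pos 4,5,6,7): 1⊕1⊕1⊕1 = 0
Syndrome s4…s1 = 010 → error at position 2.
Flip position 2: 0101111 → 0001111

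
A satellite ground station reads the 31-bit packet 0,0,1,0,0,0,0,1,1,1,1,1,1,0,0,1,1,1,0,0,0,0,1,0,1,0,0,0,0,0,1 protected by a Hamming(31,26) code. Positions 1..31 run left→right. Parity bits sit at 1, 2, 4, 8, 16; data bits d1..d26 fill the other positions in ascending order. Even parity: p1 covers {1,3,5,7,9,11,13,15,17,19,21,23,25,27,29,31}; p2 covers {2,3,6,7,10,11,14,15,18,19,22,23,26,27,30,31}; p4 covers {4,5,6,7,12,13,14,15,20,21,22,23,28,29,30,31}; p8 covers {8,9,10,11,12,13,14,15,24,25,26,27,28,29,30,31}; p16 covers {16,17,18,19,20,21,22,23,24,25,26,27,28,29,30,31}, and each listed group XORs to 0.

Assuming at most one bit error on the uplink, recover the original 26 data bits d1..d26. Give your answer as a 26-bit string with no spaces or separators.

10001111100110000101000001

s1 (pos 1,3,5,7,9,11,13,15,17,19,21,23,25,27,29,31): 0⊕1⊕0⊕0⊕1⊕1⊕1⊕0⊕1⊕0⊕0⊕1⊕1⊕0⊕0⊕1 = 0
s2 (pos 2,3,6,7,10,11,14,15,18,19,22,23,26,27,30,31): 0⊕1⊕0⊕0⊕1⊕1⊕0⊕0⊕1⊕0⊕0⊕1⊕0⊕0⊕0⊕1 = 0
s4 (pos 4,5,6,7,12,13,14,15,20,21,22,23,28,29,30,31): 0⊕0⊕0⊕0⊕1⊕1⊕0⊕0⊕0⊕0⊕0⊕1⊕0⊕0⊕0⊕1 = 0
s8 (pos 8,9,10,11,12,13,14,15,24,25,26,27,28,29,30,31): 1⊕1⊕1⊕1⊕1⊕1⊕0⊕0⊕0⊕1⊕0⊕0⊕0⊕0⊕0⊕1 = 0
s16 (pos 16,17,18,19,20,21,22,23,24,25,26,27,28,29,30,31): 1⊕1⊕1⊕0⊕0⊕0⊕0⊕1⊕0⊕1⊕0⊕0⊕0⊕0⊕0⊕1 = 0
Syndrome s16…s1 = 00000 → no error.
Read data bits from positions 3,5,6,7,9,10,11,12,13,14,15,17,18,19,20,21,22,23,24,25,26,27,28,29,30,31: 10001111100110000101000001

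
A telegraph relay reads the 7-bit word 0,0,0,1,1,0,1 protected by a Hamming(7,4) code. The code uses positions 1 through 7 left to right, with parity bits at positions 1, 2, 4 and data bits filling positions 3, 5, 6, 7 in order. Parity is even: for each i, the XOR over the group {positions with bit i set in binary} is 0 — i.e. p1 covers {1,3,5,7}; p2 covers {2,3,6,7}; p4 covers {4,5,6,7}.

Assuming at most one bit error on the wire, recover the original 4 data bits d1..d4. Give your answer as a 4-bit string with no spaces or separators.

s1 (pos 1,3,5,7): 0⊕0⊕1⊕1 = 0
s2 (pos 2,3,6,7): 0⊕0⊕0⊕1 = 1
s4 (pos 4,5,6,7): 1⊕1⊕0⊕1 = 1
Syndrome s4…s1 = 110 → error at position 6.
Flip position 6: 0001101 → 0001111
Read data bits from positions 3,5,6,7: 0111

0111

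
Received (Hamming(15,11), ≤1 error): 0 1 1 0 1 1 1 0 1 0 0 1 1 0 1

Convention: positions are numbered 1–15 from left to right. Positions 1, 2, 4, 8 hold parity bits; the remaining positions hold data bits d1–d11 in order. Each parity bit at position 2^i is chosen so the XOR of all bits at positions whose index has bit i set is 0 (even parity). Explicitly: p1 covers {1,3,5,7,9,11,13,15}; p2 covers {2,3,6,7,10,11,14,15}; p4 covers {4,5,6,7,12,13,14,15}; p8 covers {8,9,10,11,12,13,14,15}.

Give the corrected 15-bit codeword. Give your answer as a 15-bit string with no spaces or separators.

001011101001101

s1 (pos 1,3,5,7,9,11,13,15): 0⊕1⊕1⊕1⊕1⊕0⊕1⊕1 = 0
s2 (pos 2,3,6,7,10,11,14,15): 1⊕1⊕1⊕1⊕0⊕0⊕0⊕1 = 1
s4 (pos 4,5,6,7,12,13,14,15): 0⊕1⊕1⊕1⊕1⊕1⊕0⊕1 = 0
s8 (pos 8,9,10,11,12,13,14,15): 0⊕1⊕0⊕0⊕1⊕1⊕0⊕1 = 0
Syndrome s8…s1 = 0010 → error at position 2.
Flip position 2: 011011101001101 → 001011101001101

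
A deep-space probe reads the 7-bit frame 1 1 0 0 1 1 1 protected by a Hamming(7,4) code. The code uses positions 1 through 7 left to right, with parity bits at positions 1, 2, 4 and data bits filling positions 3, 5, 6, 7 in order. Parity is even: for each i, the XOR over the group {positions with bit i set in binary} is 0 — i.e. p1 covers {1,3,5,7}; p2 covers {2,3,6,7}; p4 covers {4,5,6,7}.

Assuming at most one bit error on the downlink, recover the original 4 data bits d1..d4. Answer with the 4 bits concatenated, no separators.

0110

s1 (pos 1,3,5,7): 1⊕0⊕1⊕1 = 1
s2 (pos 2,3,6,7): 1⊕0⊕1⊕1 = 1
s4 (pos 4,5,6,7): 0⊕1⊕1⊕1 = 1
Syndrome s4…s1 = 111 → error at position 7.
Flip position 7: 1100111 → 1100110
Read data bits from positions 3,5,6,7: 0110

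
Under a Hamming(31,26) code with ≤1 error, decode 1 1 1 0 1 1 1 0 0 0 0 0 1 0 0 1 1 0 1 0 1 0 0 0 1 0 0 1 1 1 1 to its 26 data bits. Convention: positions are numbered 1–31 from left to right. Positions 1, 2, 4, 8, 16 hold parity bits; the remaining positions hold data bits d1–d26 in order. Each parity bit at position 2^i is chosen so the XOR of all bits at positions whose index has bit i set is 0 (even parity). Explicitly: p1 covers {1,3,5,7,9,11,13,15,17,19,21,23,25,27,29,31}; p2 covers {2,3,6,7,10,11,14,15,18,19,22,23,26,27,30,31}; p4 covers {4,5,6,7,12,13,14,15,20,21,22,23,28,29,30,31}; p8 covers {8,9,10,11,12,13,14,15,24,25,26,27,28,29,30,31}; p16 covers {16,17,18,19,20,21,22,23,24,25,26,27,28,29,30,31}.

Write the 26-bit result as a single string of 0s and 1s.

11110000100101010101001111

s1 (pos 1,3,5,7,9,11,13,15,17,19,21,23,25,27,29,31): 1⊕1⊕1⊕1⊕0⊕0⊕1⊕0⊕1⊕1⊕1⊕0⊕1⊕0⊕1⊕1 = 1
s2 (pos 2,3,6,7,10,11,14,15,18,19,22,23,26,27,30,31): 1⊕1⊕1⊕1⊕0⊕0⊕0⊕0⊕0⊕1⊕0⊕0⊕0⊕0⊕1⊕1 = 1
s4 (pos 4,5,6,7,12,13,14,15,20,21,22,23,28,29,30,31): 0⊕1⊕1⊕1⊕0⊕1⊕0⊕0⊕0⊕1⊕0⊕0⊕1⊕1⊕1⊕1 = 1
s8 (pos 8,9,10,11,12,13,14,15,24,25,26,27,28,29,30,31): 0⊕0⊕0⊕0⊕0⊕1⊕0⊕0⊕0⊕1⊕0⊕0⊕1⊕1⊕1⊕1 = 0
s16 (pos 16,17,18,19,20,21,22,23,24,25,26,27,28,29,30,31): 1⊕1⊕0⊕1⊕0⊕1⊕0⊕0⊕0⊕1⊕0⊕0⊕1⊕1⊕1⊕1 = 1
Syndrome s16…s1 = 10111 → error at position 23.
Flip position 23: 1110111000001001101010001001111 → 1110111000001001101010101001111
Read data bits from positions 3,5,6,7,9,10,11,12,13,14,15,17,18,19,20,21,22,23,24,25,26,27,28,29,30,31: 11110000100101010101001111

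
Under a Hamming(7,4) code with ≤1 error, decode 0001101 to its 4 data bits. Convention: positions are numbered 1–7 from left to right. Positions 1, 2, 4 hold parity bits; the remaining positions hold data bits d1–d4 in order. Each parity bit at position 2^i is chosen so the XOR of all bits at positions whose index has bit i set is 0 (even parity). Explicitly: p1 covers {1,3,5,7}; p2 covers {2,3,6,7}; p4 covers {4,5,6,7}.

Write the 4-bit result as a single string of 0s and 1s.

0111

s1 (pos 1,3,5,7): 0⊕0⊕1⊕1 = 0
s2 (pos 2,3,6,7): 0⊕0⊕0⊕1 = 1
s4 (pos 4,5,6,7): 1⊕1⊕0⊕1 = 1
Syndrome s4…s1 = 110 → error at position 6.
Flip position 6: 0001101 → 0001111
Read data bits from positions 3,5,6,7: 0111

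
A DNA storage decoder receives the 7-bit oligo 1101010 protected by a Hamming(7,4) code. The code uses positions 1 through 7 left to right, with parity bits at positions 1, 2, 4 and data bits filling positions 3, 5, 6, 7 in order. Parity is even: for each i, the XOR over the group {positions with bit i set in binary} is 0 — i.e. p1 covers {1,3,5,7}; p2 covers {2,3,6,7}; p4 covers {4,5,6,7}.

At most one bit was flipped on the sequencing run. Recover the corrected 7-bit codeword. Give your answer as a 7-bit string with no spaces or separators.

s1 (pos 1,3,5,7): 1⊕0⊕0⊕0 = 1
s2 (pos 2,3,6,7): 1⊕0⊕1⊕0 = 0
s4 (pos 4,5,6,7): 1⊕0⊕1⊕0 = 0
Syndrome s4…s1 = 001 → error at position 1.
Flip position 1: 1101010 → 0101010

0101010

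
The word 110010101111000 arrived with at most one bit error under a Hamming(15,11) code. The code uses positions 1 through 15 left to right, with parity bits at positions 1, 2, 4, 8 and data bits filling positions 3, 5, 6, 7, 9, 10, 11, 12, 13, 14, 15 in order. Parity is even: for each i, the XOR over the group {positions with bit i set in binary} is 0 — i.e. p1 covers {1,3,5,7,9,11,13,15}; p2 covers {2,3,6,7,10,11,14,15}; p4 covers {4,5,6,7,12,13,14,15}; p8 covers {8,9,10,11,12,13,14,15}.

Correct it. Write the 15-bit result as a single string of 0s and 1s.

s1 (pos 1,3,5,7,9,11,13,15): 1⊕0⊕1⊕1⊕1⊕1⊕0⊕0 = 1
s2 (pos 2,3,6,7,10,11,14,15): 1⊕0⊕0⊕1⊕1⊕1⊕0⊕0 = 0
s4 (pos 4,5,6,7,12,13,14,15): 0⊕1⊕0⊕1⊕1⊕0⊕0⊕0 = 1
s8 (pos 8,9,10,11,12,13,14,15): 0⊕1⊕1⊕1⊕1⊕0⊕0⊕0 = 0
Syndrome s8…s1 = 0101 → error at position 5.
Flip position 5: 110010101111000 → 110000101111000

110000101111000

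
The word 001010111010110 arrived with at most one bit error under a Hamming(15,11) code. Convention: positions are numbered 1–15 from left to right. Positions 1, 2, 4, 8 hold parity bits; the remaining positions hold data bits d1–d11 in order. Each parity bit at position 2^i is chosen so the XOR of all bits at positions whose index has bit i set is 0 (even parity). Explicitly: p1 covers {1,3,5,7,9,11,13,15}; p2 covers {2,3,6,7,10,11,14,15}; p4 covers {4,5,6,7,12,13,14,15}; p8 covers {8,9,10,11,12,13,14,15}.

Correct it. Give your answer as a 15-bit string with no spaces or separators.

s1 (pos 1,3,5,7,9,11,13,15): 0⊕1⊕1⊕1⊕1⊕1⊕1⊕0 = 0
s2 (pos 2,3,6,7,10,11,14,15): 0⊕1⊕0⊕1⊕0⊕1⊕1⊕0 = 0
s4 (pos 4,5,6,7,12,13,14,15): 0⊕1⊕0⊕1⊕0⊕1⊕1⊕0 = 0
s8 (pos 8,9,10,11,12,13,14,15): 1⊕1⊕0⊕1⊕0⊕1⊕1⊕0 = 1
Syndrome s8…s1 = 1000 → error at position 8.
Flip position 8: 001010111010110 → 001010101010110

001010101010110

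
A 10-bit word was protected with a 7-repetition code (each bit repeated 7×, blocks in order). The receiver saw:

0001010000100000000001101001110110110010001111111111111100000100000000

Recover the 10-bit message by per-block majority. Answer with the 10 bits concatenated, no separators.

0001101100

Block 1 (0001010): 2 ones → 0
Block 2 (0001000): 1 one → 0
Block 3 (0000000): 0 ones → 0
Block 4 (1101001): 4 ones → 1
Block 5 (1101101): 5 ones → 1
Block 6 (1001000): 2 ones → 0
Block 7 (1111111): 7 ones → 1
Block 8 (1111111): 7 ones → 1
Block 9 (0000010): 1 one → 0
Block 10 (0000000): 0 ones → 0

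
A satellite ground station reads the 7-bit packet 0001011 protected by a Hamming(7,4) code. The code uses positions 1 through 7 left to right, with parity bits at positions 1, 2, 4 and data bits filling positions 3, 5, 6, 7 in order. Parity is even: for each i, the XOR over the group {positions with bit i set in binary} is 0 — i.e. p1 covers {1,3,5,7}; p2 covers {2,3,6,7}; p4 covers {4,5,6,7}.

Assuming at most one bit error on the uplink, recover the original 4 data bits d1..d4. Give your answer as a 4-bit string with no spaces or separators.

s1 (pos 1,3,5,7): 0⊕0⊕0⊕1 = 1
s2 (pos 2,3,6,7): 0⊕0⊕1⊕1 = 0
s4 (pos 4,5,6,7): 1⊕0⊕1⊕1 = 1
Syndrome s4…s1 = 101 → error at position 5.
Flip position 5: 0001011 → 0001111
Read data bits from positions 3,5,6,7: 0111

0111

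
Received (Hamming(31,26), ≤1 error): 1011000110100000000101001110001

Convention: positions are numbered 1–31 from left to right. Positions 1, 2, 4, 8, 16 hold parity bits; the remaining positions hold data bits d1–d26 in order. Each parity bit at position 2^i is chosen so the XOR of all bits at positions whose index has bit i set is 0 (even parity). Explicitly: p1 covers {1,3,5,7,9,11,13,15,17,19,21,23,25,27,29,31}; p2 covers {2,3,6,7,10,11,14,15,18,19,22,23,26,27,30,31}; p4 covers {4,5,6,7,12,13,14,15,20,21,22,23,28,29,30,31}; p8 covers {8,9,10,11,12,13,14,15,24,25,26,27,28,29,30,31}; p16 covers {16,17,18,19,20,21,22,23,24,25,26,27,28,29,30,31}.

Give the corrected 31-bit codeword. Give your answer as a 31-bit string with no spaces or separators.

1011000100100000000101001110001

s1 (pos 1,3,5,7,9,11,13,15,17,19,21,23,25,27,29,31): 1⊕1⊕0⊕0⊕1⊕1⊕0⊕0⊕0⊕0⊕0⊕0⊕1⊕1⊕0⊕1 = 1
s2 (pos 2,3,6,7,10,11,14,15,18,19,22,23,26,27,30,31): 0⊕1⊕0⊕0⊕0⊕1⊕0⊕0⊕0⊕0⊕1⊕0⊕1⊕1⊕0⊕1 = 0
s4 (pos 4,5,6,7,12,13,14,15,20,21,22,23,28,29,30,31): 1⊕0⊕0⊕0⊕0⊕0⊕0⊕0⊕1⊕0⊕1⊕0⊕0⊕0⊕0⊕1 = 0
s8 (pos 8,9,10,11,12,13,14,15,24,25,26,27,28,29,30,31): 1⊕1⊕0⊕1⊕0⊕0⊕0⊕0⊕0⊕1⊕1⊕1⊕0⊕0⊕0⊕1 = 1
s16 (pos 16,17,18,19,20,21,22,23,24,25,26,27,28,29,30,31): 0⊕0⊕0⊕0⊕1⊕0⊕1⊕0⊕0⊕1⊕1⊕1⊕0⊕0⊕0⊕1 = 0
Syndrome s16…s1 = 01001 → error at position 9.
Flip position 9: 1011000110100000000101001110001 → 1011000100100000000101001110001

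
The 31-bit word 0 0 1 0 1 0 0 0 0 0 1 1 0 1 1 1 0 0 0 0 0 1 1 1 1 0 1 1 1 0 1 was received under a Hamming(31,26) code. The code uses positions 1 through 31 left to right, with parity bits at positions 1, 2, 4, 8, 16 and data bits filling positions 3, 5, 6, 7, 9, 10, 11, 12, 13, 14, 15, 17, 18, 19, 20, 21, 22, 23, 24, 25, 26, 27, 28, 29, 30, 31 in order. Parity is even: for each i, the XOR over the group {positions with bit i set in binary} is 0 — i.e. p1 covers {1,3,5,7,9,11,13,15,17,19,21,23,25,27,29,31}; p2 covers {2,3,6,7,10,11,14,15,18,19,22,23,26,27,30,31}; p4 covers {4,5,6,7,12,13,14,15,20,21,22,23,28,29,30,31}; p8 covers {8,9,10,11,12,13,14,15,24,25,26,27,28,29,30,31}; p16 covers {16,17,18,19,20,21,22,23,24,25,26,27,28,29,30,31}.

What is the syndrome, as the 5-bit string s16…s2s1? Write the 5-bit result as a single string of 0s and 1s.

s1 (pos 1,3,5,7,9,11,13,15,17,19,21,23,25,27,29,31): 0⊕1⊕1⊕0⊕0⊕1⊕0⊕1⊕0⊕0⊕0⊕1⊕1⊕1⊕1⊕1 = 1
s2 (pos 2,3,6,7,10,11,14,15,18,19,22,23,26,27,30,31): 0⊕1⊕0⊕0⊕0⊕1⊕1⊕1⊕0⊕0⊕1⊕1⊕0⊕1⊕0⊕1 = 0
s4 (pos 4,5,6,7,12,13,14,15,20,21,22,23,28,29,30,31): 0⊕1⊕0⊕0⊕1⊕0⊕1⊕1⊕0⊕0⊕1⊕1⊕1⊕1⊕0⊕1 = 1
s8 (pos 8,9,10,11,12,13,14,15,24,25,26,27,28,29,30,31): 0⊕0⊕0⊕1⊕1⊕0⊕1⊕1⊕1⊕1⊕0⊕1⊕1⊕1⊕0⊕1 = 0
s16 (pos 16,17,18,19,20,21,22,23,24,25,26,27,28,29,30,31): 1⊕0⊕0⊕0⊕0⊕0⊕1⊕1⊕1⊕1⊕0⊕1⊕1⊕1⊕0⊕1 = 1
Syndrome s16…s1 = 10101 → error at position 21.

10101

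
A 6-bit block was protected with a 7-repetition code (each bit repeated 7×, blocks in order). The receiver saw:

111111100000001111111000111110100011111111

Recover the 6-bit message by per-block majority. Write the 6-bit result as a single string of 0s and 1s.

Block 1 (1111111): 7 ones → 1
Block 2 (0000000): 0 ones → 0
Block 3 (1111111): 7 ones → 1
Block 4 (0001111): 4 ones → 1
Block 5 (1010001): 3 ones → 0
Block 6 (1111111): 7 ones → 1

101101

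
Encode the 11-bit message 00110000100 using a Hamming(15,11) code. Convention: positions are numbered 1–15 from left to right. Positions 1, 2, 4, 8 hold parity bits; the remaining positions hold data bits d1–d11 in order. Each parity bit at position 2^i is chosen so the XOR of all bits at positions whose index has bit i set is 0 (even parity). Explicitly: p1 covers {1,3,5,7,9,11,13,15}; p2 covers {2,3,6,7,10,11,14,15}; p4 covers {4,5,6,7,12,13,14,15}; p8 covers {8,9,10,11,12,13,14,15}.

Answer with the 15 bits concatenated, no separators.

Place data at non-parity positions: p1 p2 0 p4 0 1 1 p8 0 0 0 0 1 0 0
p1 (pos 1,3,5,7,9,11,13,15): XOR of data positions = 0⊕0⊕1⊕0⊕0⊕1⊕0 = 0
p2 (pos 2,3,6,7,10,11,14,15): XOR of data positions = 0⊕1⊕1⊕0⊕0⊕0⊕0 = 0
p4 (pos 4,5,6,7,12,13,14,15): XOR of data positions = 0⊕1⊕1⊕0⊕1⊕0⊕0 = 1
p8 (pos 8,9,10,11,12,13,14,15): XOR of data positions = 0⊕0⊕0⊕0⊕1⊕0⊕0 = 1
Codeword: 000101110000100

000101110000100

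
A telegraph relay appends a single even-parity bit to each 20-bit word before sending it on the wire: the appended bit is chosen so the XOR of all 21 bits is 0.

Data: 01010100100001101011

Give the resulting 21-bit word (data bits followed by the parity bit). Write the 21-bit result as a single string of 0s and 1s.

XOR of the 20 data bits: 0⊕1⊕0⊕1⊕0⊕1⊕0⊕0⊕1⊕0⊕0⊕0⊕0⊕1⊕1⊕0⊕1⊕0⊕1⊕1 = 1
Parity bit = 1 (so all 21 bits XOR to 0).

010101001000011010111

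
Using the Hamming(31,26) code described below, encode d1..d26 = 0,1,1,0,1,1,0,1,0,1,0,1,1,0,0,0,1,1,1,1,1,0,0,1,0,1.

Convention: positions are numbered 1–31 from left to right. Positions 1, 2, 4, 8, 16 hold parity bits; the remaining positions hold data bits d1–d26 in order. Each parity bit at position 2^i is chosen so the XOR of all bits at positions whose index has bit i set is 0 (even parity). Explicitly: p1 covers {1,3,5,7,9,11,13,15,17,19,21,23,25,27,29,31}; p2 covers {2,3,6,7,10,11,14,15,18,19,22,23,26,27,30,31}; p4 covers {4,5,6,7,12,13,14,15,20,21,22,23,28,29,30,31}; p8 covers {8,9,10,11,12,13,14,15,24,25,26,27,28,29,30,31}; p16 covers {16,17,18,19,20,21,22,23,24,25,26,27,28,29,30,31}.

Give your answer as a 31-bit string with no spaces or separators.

1000110111010101110001111100101

Place data at non-parity positions: p1 p2 0 p4 1 1 0 p8 1 1 0 1 0 1 0 p16 1 1 0 0 0 1 1 1 1 1 0 0 1 0 1
p1 (pos 1,3,5,7,9,11,13,15,17,19,21,23,25,27,29,31): XOR of data positions = 0⊕1⊕0⊕1⊕0⊕0⊕0⊕1⊕0⊕0⊕1⊕1⊕0⊕1⊕1 = 1
p2 (pos 2,3,6,7,10,11,14,15,18,19,22,23,26,27,30,31): XOR of data positions = 0⊕1⊕0⊕1⊕0⊕1⊕0⊕1⊕0⊕1⊕1⊕1⊕0⊕0⊕1 = 0
p4 (pos 4,5,6,7,12,13,14,15,20,21,22,23,28,29,30,31): XOR of data positions = 1⊕1⊕0⊕1⊕0⊕1⊕0⊕0⊕0⊕1⊕1⊕0⊕1⊕0⊕1 = 0
p8 (pos 8,9,10,11,12,13,14,15,24,25,26,27,28,29,30,31): XOR of data positions = 1⊕1⊕0⊕1⊕0⊕1⊕0⊕1⊕1⊕1⊕0⊕0⊕1⊕0⊕1 = 1
p16 (pos 16,17,18,19,20,21,22,23,24,25,26,27,28,29,30,31): XOR of data positions = 1⊕1⊕0⊕0⊕0⊕1⊕1⊕1⊕1⊕1⊕0⊕0⊕1⊕0⊕1 = 1
Codeword: 1000110111010101110001111100101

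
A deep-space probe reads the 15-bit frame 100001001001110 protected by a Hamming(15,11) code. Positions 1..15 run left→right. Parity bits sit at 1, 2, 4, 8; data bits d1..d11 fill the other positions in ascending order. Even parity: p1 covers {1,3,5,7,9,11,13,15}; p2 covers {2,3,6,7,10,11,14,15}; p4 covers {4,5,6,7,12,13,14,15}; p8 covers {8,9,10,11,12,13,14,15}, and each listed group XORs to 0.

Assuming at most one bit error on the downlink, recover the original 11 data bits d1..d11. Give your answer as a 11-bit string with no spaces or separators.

00101001110

s1 (pos 1,3,5,7,9,11,13,15): 1⊕0⊕0⊕0⊕1⊕0⊕1⊕0 = 1
s2 (pos 2,3,6,7,10,11,14,15): 0⊕0⊕1⊕0⊕0⊕0⊕1⊕0 = 0
s4 (pos 4,5,6,7,12,13,14,15): 0⊕0⊕1⊕0⊕1⊕1⊕1⊕0 = 0
s8 (pos 8,9,10,11,12,13,14,15): 0⊕1⊕0⊕0⊕1⊕1⊕1⊕0 = 0
Syndrome s8…s1 = 0001 → error at position 1.
Flip position 1: 100001001001110 → 000001001001110
Read data bits from positions 3,5,6,7,9,10,11,12,13,14,15: 00101001110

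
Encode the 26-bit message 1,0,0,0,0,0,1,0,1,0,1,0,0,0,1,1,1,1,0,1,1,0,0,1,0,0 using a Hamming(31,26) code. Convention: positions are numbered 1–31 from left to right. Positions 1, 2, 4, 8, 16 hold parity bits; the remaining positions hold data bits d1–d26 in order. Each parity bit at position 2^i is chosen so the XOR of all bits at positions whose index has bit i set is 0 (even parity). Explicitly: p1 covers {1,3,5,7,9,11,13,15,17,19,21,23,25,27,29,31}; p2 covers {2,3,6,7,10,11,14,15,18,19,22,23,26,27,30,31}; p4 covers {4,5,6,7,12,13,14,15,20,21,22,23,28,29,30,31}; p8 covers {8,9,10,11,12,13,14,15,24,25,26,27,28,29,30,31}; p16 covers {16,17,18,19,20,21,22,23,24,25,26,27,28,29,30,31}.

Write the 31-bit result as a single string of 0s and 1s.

0011000000101011000111101100100

Place data at non-parity positions: p1 p2 1 p4 0 0 0 p8 0 0 1 0 1 0 1 p16 0 0 0 1 1 1 1 0 1 1 0 0 1 0 0
p1 (pos 1,3,5,7,9,11,13,15,17,19,21,23,25,27,29,31): XOR of data positions = 1⊕0⊕0⊕0⊕1⊕1⊕1⊕0⊕0⊕1⊕1⊕1⊕0⊕1⊕0 = 0
p2 (pos 2,3,6,7,10,11,14,15,18,19,22,23,26,27,30,31): XOR of data positions = 1⊕0⊕0⊕0⊕1⊕0⊕1⊕0⊕0⊕1⊕1⊕1⊕0⊕0⊕0 = 0
p4 (pos 4,5,6,7,12,13,14,15,20,21,22,23,28,29,30,31): XOR of data positions = 0⊕0⊕0⊕0⊕1⊕0⊕1⊕1⊕1⊕1⊕1⊕0⊕1⊕0⊕0 = 1
p8 (pos 8,9,10,11,12,13,14,15,24,25,26,27,28,29,30,31): XOR of data positions = 0⊕0⊕1⊕0⊕1⊕0⊕1⊕0⊕1⊕1⊕0⊕0⊕1⊕0⊕0 = 0
p16 (pos 16,17,18,19,20,21,22,23,24,25,26,27,28,29,30,31): XOR of data positions = 0⊕0⊕0⊕1⊕1⊕1⊕1⊕0⊕1⊕1⊕0⊕0⊕1⊕0⊕0 = 1
Codeword: 0011000000101011000111101100100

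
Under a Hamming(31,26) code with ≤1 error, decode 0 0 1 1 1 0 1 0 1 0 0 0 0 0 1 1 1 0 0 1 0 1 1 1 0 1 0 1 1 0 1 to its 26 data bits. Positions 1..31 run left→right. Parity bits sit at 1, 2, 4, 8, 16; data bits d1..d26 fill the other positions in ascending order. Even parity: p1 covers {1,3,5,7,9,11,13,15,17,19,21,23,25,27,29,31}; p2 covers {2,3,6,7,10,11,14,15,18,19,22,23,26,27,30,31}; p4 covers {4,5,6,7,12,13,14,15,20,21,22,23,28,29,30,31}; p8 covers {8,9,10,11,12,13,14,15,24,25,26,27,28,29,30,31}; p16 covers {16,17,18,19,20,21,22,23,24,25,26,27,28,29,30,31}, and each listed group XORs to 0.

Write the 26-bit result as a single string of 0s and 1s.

s1 (pos 1,3,5,7,9,11,13,15,17,19,21,23,25,27,29,31): 0⊕1⊕1⊕1⊕1⊕0⊕0⊕1⊕1⊕0⊕0⊕1⊕0⊕0⊕1⊕1 = 1
s2 (pos 2,3,6,7,10,11,14,15,18,19,22,23,26,27,30,31): 0⊕1⊕0⊕1⊕0⊕0⊕0⊕1⊕0⊕0⊕1⊕1⊕1⊕0⊕0⊕1 = 1
s4 (pos 4,5,6,7,12,13,14,15,20,21,22,23,28,29,30,31): 1⊕1⊕0⊕1⊕0⊕0⊕0⊕1⊕1⊕0⊕1⊕1⊕1⊕1⊕0⊕1 = 0
s8 (pos 8,9,10,11,12,13,14,15,24,25,26,27,28,29,30,31): 0⊕1⊕0⊕0⊕0⊕0⊕0⊕1⊕1⊕0⊕1⊕0⊕1⊕1⊕0⊕1 = 1
s16 (pos 16,17,18,19,20,21,22,23,24,25,26,27,28,29,30,31): 1⊕1⊕0⊕0⊕1⊕0⊕1⊕1⊕1⊕0⊕1⊕0⊕1⊕1⊕0⊕1 = 0
Syndrome s16…s1 = 01011 → error at position 11.
Flip position 11: 0011101010000011100101110101101 → 0011101010100011100101110101101
Read data bits from positions 3,5,6,7,9,10,11,12,13,14,15,17,18,19,20,21,22,23,24,25,26,27,28,29,30,31: 11011010001100101110101101

11011010001100101110101101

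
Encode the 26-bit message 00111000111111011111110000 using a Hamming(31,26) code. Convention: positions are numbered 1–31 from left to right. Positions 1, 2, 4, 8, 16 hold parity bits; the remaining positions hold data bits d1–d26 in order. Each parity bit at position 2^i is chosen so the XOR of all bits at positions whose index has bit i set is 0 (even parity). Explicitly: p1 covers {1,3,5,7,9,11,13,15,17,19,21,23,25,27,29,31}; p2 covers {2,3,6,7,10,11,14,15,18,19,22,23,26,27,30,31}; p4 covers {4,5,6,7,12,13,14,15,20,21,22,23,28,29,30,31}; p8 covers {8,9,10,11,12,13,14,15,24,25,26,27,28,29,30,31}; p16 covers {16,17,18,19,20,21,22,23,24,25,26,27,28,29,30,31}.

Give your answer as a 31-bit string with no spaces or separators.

Place data at non-parity positions: p1 p2 0 p4 0 1 1 p8 1 0 0 0 1 1 1 p16 1 1 1 0 1 1 1 1 1 1 1 0 0 0 0
p1 (pos 1,3,5,7,9,11,13,15,17,19,21,23,25,27,29,31): XOR of data positions = 0⊕0⊕1⊕1⊕0⊕1⊕1⊕1⊕1⊕1⊕1⊕1⊕1⊕0⊕0 = 0
p2 (pos 2,3,6,7,10,11,14,15,18,19,22,23,26,27,30,31): XOR of data positions = 0⊕1⊕1⊕0⊕0⊕1⊕1⊕1⊕1⊕1⊕1⊕1⊕1⊕0⊕0 = 0
p4 (pos 4,5,6,7,12,13,14,15,20,21,22,23,28,29,30,31): XOR of data positions = 0⊕1⊕1⊕0⊕1⊕1⊕1⊕0⊕1⊕1⊕1⊕0⊕0⊕0⊕0 = 0
p8 (pos 8,9,10,11,12,13,14,15,24,25,26,27,28,29,30,31): XOR of data positions = 1⊕0⊕0⊕0⊕1⊕1⊕1⊕1⊕1⊕1⊕1⊕0⊕0⊕0⊕0 = 0
p16 (pos 16,17,18,19,20,21,22,23,24,25,26,27,28,29,30,31): XOR of data positions = 1⊕1⊕1⊕0⊕1⊕1⊕1⊕1⊕1⊕1⊕1⊕0⊕0⊕0⊕0 = 0
Codeword: 0000011010001110111011111110000

0000011010001110111011111110000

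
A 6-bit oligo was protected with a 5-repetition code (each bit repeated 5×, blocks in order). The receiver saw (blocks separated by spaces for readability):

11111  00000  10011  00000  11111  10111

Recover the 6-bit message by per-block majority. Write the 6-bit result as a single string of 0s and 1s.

Block 1 (11111): 5 ones → 1
Block 2 (00000): 0 ones → 0
Block 3 (10011): 3 ones → 1
Block 4 (00000): 0 ones → 0
Block 5 (11111): 5 ones → 1
Block 6 (10111): 4 ones → 1

101011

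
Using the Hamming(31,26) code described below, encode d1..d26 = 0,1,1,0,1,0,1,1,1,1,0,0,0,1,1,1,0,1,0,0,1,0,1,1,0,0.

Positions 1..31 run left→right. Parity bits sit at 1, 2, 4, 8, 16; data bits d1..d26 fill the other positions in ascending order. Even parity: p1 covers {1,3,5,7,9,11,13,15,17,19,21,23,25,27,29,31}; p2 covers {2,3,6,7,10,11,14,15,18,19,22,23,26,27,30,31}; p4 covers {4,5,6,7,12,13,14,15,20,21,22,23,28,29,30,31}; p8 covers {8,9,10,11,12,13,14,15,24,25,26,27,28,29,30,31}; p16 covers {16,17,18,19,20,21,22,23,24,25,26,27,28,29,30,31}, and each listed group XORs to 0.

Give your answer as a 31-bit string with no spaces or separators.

Place data at non-parity positions: p1 p2 0 p4 1 1 0 p8 1 0 1 1 1 1 0 p16 0 0 1 1 1 0 1 0 0 1 0 1 1 0 0
p1 (pos 1,3,5,7,9,11,13,15,17,19,21,23,25,27,29,31): XOR of data positions = 0⊕1⊕0⊕1⊕1⊕1⊕0⊕0⊕1⊕1⊕1⊕0⊕0⊕1⊕0 = 0
p2 (pos 2,3,6,7,10,11,14,15,18,19,22,23,26,27,30,31): XOR of data positions = 0⊕1⊕0⊕0⊕1⊕1⊕0⊕0⊕1⊕0⊕1⊕1⊕0⊕0⊕0 = 0
p4 (pos 4,5,6,7,12,13,14,15,20,21,22,23,28,29,30,31): XOR of data positions = 1⊕1⊕0⊕1⊕1⊕1⊕0⊕1⊕1⊕0⊕1⊕1⊕1⊕0⊕0 = 0
p8 (pos 8,9,10,11,12,13,14,15,24,25,26,27,28,29,30,31): XOR of data positions = 1⊕0⊕1⊕1⊕1⊕1⊕0⊕0⊕0⊕1⊕0⊕1⊕1⊕0⊕0 = 0
p16 (pos 16,17,18,19,20,21,22,23,24,25,26,27,28,29,30,31): XOR of data positions = 0⊕0⊕1⊕1⊕1⊕0⊕1⊕0⊕0⊕1⊕0⊕1⊕1⊕0⊕0 = 1
Codeword: 0000110010111101001110100101100

0000110010111101001110100101100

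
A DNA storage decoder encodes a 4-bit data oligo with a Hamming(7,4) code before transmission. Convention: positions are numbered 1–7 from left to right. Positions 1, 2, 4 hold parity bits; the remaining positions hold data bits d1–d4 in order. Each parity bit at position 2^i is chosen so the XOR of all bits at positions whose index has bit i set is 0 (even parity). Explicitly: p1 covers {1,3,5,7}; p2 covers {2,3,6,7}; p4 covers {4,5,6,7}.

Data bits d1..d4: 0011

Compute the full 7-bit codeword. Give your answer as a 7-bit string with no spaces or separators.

1000011

Place data at non-parity positions: p1 p2 0 p4 0 1 1
p1 (pos 1,3,5,7): XOR of data positions = 0⊕0⊕1 = 1
p2 (pos 2,3,6,7): XOR of data positions = 0⊕1⊕1 = 0
p4 (pos 4,5,6,7): XOR of data positions = 0⊕1⊕1 = 0
Codeword: 1000011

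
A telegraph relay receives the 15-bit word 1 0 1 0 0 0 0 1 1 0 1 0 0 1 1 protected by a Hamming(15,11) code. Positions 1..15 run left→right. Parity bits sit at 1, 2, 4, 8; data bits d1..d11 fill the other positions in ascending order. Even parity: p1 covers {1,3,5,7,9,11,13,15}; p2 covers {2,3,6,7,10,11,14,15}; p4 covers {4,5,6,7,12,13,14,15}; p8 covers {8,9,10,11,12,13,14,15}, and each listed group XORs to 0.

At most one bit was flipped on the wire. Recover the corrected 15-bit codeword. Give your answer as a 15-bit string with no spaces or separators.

s1 (pos 1,3,5,7,9,11,13,15): 1⊕1⊕0⊕0⊕1⊕1⊕0⊕1 = 1
s2 (pos 2,3,6,7,10,11,14,15): 0⊕1⊕0⊕0⊕0⊕1⊕1⊕1 = 0
s4 (pos 4,5,6,7,12,13,14,15): 0⊕0⊕0⊕0⊕0⊕0⊕1⊕1 = 0
s8 (pos 8,9,10,11,12,13,14,15): 1⊕1⊕0⊕1⊕0⊕0⊕1⊕1 = 1
Syndrome s8…s1 = 1001 → error at position 9.
Flip position 9: 101000011010011 → 101000010010011

101000010010011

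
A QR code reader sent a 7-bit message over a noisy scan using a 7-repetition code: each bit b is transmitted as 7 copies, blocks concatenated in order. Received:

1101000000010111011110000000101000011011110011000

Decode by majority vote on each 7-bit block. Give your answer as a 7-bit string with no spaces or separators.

Block 1 (1101000): 3 ones → 0
Block 2 (0000101): 2 ones → 0
Block 3 (1101111): 6 ones → 1
Block 4 (0000000): 0 ones → 0
Block 5 (1010000): 2 ones → 0
Block 6 (1101111): 6 ones → 1
Block 7 (0011000): 2 ones → 0

0010010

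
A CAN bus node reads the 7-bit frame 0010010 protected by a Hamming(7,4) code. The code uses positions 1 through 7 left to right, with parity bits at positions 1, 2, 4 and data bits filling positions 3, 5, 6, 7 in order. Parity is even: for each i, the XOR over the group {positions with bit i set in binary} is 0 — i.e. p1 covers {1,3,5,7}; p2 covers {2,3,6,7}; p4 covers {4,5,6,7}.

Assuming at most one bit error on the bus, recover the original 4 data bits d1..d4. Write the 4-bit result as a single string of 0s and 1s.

1110

s1 (pos 1,3,5,7): 0⊕1⊕0⊕0 = 1
s2 (pos 2,3,6,7): 0⊕1⊕1⊕0 = 0
s4 (pos 4,5,6,7): 0⊕0⊕1⊕0 = 1
Syndrome s4…s1 = 101 → error at position 5.
Flip position 5: 0010010 → 0010110
Read data bits from positions 3,5,6,7: 1110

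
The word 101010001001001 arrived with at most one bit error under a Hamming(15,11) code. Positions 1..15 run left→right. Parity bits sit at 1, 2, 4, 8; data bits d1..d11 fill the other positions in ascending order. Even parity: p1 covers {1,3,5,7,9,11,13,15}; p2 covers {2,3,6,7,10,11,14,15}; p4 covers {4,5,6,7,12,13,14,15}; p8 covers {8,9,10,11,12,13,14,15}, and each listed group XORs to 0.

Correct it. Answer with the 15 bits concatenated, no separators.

101010001001101

s1 (pos 1,3,5,7,9,11,13,15): 1⊕1⊕1⊕0⊕1⊕0⊕0⊕1 = 1
s2 (pos 2,3,6,7,10,11,14,15): 0⊕1⊕0⊕0⊕0⊕0⊕0⊕1 = 0
s4 (pos 4,5,6,7,12,13,14,15): 0⊕1⊕0⊕0⊕1⊕0⊕0⊕1 = 1
s8 (pos 8,9,10,11,12,13,14,15): 0⊕1⊕0⊕0⊕1⊕0⊕0⊕1 = 1
Syndrome s8…s1 = 1101 → error at position 13.
Flip position 13: 101010001001001 → 101010001001101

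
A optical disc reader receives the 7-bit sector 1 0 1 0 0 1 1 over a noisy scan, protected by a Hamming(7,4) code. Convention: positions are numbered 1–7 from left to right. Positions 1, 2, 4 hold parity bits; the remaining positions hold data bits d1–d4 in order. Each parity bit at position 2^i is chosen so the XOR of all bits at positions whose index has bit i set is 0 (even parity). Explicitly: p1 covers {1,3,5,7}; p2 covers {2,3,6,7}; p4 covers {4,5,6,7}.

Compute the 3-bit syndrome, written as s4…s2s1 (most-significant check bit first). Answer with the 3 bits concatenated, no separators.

s1 (pos 1,3,5,7): 1⊕1⊕0⊕1 = 1
s2 (pos 2,3,6,7): 0⊕1⊕1⊕1 = 1
s4 (pos 4,5,6,7): 0⊕0⊕1⊕1 = 0
Syndrome s4…s1 = 011 → error at position 3.

011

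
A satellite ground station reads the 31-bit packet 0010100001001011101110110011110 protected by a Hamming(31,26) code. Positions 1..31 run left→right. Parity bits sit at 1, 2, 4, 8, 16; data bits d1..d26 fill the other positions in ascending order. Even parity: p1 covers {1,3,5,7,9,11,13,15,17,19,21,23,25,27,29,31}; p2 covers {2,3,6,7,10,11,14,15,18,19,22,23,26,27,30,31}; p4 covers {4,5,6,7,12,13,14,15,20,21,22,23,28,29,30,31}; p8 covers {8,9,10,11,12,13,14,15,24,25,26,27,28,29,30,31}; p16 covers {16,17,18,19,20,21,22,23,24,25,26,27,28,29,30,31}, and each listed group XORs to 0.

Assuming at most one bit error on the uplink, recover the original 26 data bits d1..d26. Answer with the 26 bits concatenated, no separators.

s1 (pos 1,3,5,7,9,11,13,15,17,19,21,23,25,27,29,31): 0⊕1⊕1⊕0⊕0⊕0⊕1⊕1⊕1⊕1⊕1⊕1⊕0⊕1⊕1⊕0 = 0
s2 (pos 2,3,6,7,10,11,14,15,18,19,22,23,26,27,30,31): 0⊕1⊕0⊕0⊕1⊕0⊕0⊕1⊕0⊕1⊕0⊕1⊕0⊕1⊕1⊕0 = 1
s4 (pos 4,5,6,7,12,13,14,15,20,21,22,23,28,29,30,31): 0⊕1⊕0⊕0⊕0⊕1⊕0⊕1⊕1⊕1⊕0⊕1⊕1⊕1⊕1⊕0 = 1
s8 (pos 8,9,10,11,12,13,14,15,24,25,26,27,28,29,30,31): 0⊕0⊕1⊕0⊕0⊕1⊕0⊕1⊕1⊕0⊕0⊕1⊕1⊕1⊕1⊕0 = 0
s16 (pos 16,17,18,19,20,21,22,23,24,25,26,27,28,29,30,31): 1⊕1⊕0⊕1⊕1⊕1⊕0⊕1⊕1⊕0⊕0⊕1⊕1⊕1⊕1⊕0 = 1
Syndrome s16…s1 = 10110 → error at position 22.
Flip position 22: 0010100001001011101110110011110 → 0010100001001011101111110011110
Read data bits from positions 3,5,6,7,9,10,11,12,13,14,15,17,18,19,20,21,22,23,24,25,26,27,28,29,30,31: 11000100101101111110011110

11000100101101111110011110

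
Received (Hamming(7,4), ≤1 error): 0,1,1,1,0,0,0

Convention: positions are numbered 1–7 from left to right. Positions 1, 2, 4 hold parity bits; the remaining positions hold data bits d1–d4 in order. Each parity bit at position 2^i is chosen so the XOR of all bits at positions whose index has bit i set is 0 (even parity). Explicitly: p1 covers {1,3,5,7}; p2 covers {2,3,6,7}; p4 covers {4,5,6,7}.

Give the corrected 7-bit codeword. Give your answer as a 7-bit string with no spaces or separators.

s1 (pos 1,3,5,7): 0⊕1⊕0⊕0 = 1
s2 (pos 2,3,6,7): 1⊕1⊕0⊕0 = 0
s4 (pos 4,5,6,7): 1⊕0⊕0⊕0 = 1
Syndrome s4…s1 = 101 → error at position 5.
Flip position 5: 0111000 → 0111100

0111100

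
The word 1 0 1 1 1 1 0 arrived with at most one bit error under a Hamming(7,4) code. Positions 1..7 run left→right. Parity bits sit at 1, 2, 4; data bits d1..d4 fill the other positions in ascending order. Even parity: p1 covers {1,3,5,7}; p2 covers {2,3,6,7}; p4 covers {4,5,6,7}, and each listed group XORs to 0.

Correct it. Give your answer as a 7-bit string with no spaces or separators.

1011010

s1 (pos 1,3,5,7): 1⊕1⊕1⊕0 = 1
s2 (pos 2,3,6,7): 0⊕1⊕1⊕0 = 0
s4 (pos 4,5,6,7): 1⊕1⊕1⊕0 = 1
Syndrome s4…s1 = 101 → error at position 5.
Flip position 5: 1011110 → 1011010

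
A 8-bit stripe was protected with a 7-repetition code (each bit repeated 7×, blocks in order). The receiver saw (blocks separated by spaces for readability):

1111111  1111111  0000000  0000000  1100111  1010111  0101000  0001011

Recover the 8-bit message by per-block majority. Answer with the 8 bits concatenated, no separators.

Block 1 (1111111): 7 ones → 1
Block 2 (1111111): 7 ones → 1
Block 3 (0000000): 0 ones → 0
Block 4 (0000000): 0 ones → 0
Block 5 (1100111): 5 ones → 1
Block 6 (1010111): 5 ones → 1
Block 7 (0101000): 2 ones → 0
Block 8 (0001011): 3 ones → 0

11001100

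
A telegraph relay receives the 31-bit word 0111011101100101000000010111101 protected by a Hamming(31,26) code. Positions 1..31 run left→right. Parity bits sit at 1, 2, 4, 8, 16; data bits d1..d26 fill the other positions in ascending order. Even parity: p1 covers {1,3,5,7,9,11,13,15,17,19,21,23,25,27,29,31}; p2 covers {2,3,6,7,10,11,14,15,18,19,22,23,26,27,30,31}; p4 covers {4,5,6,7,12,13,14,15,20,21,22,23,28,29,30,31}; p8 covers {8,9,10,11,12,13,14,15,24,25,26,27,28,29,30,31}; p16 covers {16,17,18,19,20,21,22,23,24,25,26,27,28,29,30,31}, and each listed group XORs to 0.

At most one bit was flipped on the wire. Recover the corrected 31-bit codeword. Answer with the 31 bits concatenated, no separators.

s1 (pos 1,3,5,7,9,11,13,15,17,19,21,23,25,27,29,31): 0⊕1⊕0⊕1⊕0⊕1⊕0⊕0⊕0⊕0⊕0⊕0⊕0⊕1⊕1⊕1 = 0
s2 (pos 2,3,6,7,10,11,14,15,18,19,22,23,26,27,30,31): 1⊕1⊕1⊕1⊕1⊕1⊕1⊕0⊕0⊕0⊕0⊕0⊕1⊕1⊕0⊕1 = 0
s4 (pos 4,5,6,7,12,13,14,15,20,21,22,23,28,29,30,31): 1⊕0⊕1⊕1⊕0⊕0⊕1⊕0⊕0⊕0⊕0⊕0⊕1⊕1⊕0⊕1 = 1
s8 (pos 8,9,10,11,12,13,14,15,24,25,26,27,28,29,30,31): 1⊕0⊕1⊕1⊕0⊕0⊕1⊕0⊕1⊕0⊕1⊕1⊕1⊕1⊕0⊕1 = 0
s16 (pos 16,17,18,19,20,21,22,23,24,25,26,27,28,29,30,31): 1⊕0⊕0⊕0⊕0⊕0⊕0⊕0⊕1⊕0⊕1⊕1⊕1⊕1⊕0⊕1 = 1
Syndrome s16…s1 = 10100 → error at position 20.
Flip position 20: 0111011101100101000000010111101 → 0111011101100101000100010111101

0111011101100101000100010111101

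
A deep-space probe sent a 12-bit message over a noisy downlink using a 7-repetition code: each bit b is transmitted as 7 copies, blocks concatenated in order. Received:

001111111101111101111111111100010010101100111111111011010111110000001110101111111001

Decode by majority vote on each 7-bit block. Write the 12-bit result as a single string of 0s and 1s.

111100111011

Block 1 (0011111): 5 ones → 1
Block 2 (1110111): 6 ones → 1
Block 3 (1101111): 6 ones → 1
Block 4 (1111111): 7 ones → 1
Block 5 (0001001): 2 ones → 0
Block 6 (0101100): 3 ones → 0
Block 7 (1111111): 7 ones → 1
Block 8 (1101101): 5 ones → 1
Block 9 (0111110): 5 ones → 1
Block 10 (0000011): 2 ones → 0
Block 11 (1010111): 5 ones → 1
Block 12 (1111001): 5 ones → 1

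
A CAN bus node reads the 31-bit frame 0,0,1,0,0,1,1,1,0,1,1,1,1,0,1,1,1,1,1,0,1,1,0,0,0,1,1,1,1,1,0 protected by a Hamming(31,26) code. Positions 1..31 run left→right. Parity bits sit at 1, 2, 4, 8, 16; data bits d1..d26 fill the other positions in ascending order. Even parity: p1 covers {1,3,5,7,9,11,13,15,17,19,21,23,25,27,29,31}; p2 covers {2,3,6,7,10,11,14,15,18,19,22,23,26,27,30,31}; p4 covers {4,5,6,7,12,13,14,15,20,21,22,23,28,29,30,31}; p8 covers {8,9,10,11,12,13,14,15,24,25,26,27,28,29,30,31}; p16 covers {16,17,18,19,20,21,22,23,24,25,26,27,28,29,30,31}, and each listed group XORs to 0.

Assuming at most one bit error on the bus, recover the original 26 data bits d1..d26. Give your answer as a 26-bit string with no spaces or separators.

s1 (pos 1,3,5,7,9,11,13,15,17,19,21,23,25,27,29,31): 0⊕1⊕0⊕1⊕0⊕1⊕1⊕1⊕1⊕1⊕1⊕0⊕0⊕1⊕1⊕0 = 0
s2 (pos 2,3,6,7,10,11,14,15,18,19,22,23,26,27,30,31): 0⊕1⊕1⊕1⊕1⊕1⊕0⊕1⊕1⊕1⊕1⊕0⊕1⊕1⊕1⊕0 = 0
s4 (pos 4,5,6,7,12,13,14,15,20,21,22,23,28,29,30,31): 0⊕0⊕1⊕1⊕1⊕1⊕0⊕1⊕0⊕1⊕1⊕0⊕1⊕1⊕1⊕0 = 0
s8 (pos 8,9,10,11,12,13,14,15,24,25,26,27,28,29,30,31): 1⊕0⊕1⊕1⊕1⊕1⊕0⊕1⊕0⊕0⊕1⊕1⊕1⊕1⊕1⊕0 = 1
s16 (pos 16,17,18,19,20,21,22,23,24,25,26,27,28,29,30,31): 1⊕1⊕1⊕1⊕0⊕1⊕1⊕0⊕0⊕0⊕1⊕1⊕1⊕1⊕1⊕0 = 1
Syndrome s16…s1 = 11000 → error at position 24.
Flip position 24: 0010011101111011111011000111110 → 0010011101111011111011010111110
Read data bits from positions 3,5,6,7,9,10,11,12,13,14,15,17,18,19,20,21,22,23,24,25,26,27,28,29,30,31: 10110111101111011010111110

10110111101111011010111110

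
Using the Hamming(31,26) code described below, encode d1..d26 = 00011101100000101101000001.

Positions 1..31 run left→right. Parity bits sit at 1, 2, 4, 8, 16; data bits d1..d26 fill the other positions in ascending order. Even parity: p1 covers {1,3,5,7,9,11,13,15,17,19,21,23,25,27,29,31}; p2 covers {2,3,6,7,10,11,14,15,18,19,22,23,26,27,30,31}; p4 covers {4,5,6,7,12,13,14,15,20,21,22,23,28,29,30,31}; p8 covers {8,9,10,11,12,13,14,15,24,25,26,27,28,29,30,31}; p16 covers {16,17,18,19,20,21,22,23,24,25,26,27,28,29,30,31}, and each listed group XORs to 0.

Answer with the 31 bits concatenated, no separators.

Place data at non-parity positions: p1 p2 0 p4 0 0 1 p8 1 1 0 1 1 0 0 p16 0 0 0 1 0 1 1 0 1 0 0 0 0 0 1
p1 (pos 1,3,5,7,9,11,13,15,17,19,21,23,25,27,29,31): XOR of data positions = 0⊕0⊕1⊕1⊕0⊕1⊕0⊕0⊕0⊕0⊕1⊕1⊕0⊕0⊕1 = 0
p2 (pos 2,3,6,7,10,11,14,15,18,19,22,23,26,27,30,31): XOR of data positions = 0⊕0⊕1⊕1⊕0⊕0⊕0⊕0⊕0⊕1⊕1⊕0⊕0⊕0⊕1 = 1
p4 (pos 4,5,6,7,12,13,14,15,20,21,22,23,28,29,30,31): XOR of data positions = 0⊕0⊕1⊕1⊕1⊕0⊕0⊕1⊕0⊕1⊕1⊕0⊕0⊕0⊕1 = 1
p8 (pos 8,9,10,11,12,13,14,15,24,25,26,27,28,29,30,31): XOR of data positions = 1⊕1⊕0⊕1⊕1⊕0⊕0⊕0⊕1⊕0⊕0⊕0⊕0⊕0⊕1 = 0
p16 (pos 16,17,18,19,20,21,22,23,24,25,26,27,28,29,30,31): XOR of data positions = 0⊕0⊕0⊕1⊕0⊕1⊕1⊕0⊕1⊕0⊕0⊕0⊕0⊕0⊕1 = 1
Codeword: 0101001011011001000101101000001

0101001011011001000101101000001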